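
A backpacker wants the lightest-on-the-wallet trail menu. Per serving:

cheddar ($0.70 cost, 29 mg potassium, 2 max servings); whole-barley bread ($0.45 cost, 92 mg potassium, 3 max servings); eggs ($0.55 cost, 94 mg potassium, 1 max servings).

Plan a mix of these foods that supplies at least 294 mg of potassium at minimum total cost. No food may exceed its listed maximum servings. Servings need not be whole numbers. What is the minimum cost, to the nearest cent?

Cost per mg of potassium: whole-barley bread $0.0049, eggs $0.0059, cheddar $0.0241.
Take 3 servings of whole-barley bread: +276.0 mg potassium for $1.35 (total $1.35, still need 18.0 mg).
Take 0.1915 servings of eggs: +18.0 mg potassium for $0.11 (total $1.46, still need 0.0 mg).
Greedy by cheapest-per-mg is optimal for a single linear constraint, so the minimum cost is $1.46.

$1.46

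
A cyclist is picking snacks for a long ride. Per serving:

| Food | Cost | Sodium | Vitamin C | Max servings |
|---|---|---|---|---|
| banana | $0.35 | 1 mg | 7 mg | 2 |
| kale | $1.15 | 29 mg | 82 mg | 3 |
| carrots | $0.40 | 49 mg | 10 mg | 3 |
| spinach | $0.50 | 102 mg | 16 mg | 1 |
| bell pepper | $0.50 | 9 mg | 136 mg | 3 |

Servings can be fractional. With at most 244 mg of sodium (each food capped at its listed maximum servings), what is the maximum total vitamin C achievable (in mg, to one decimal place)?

Vitamin C per mg sodium: bell pepper 15.11, banana 7, kale 2.828, carrots 0.2041, spinach 0.1569.
Take 3 servings of bell pepper: uses 27 mg sodium, +408.0 mg vitamin C (running total 408.0 mg).
Take 2 servings of banana: uses 2 mg sodium, +14.0 mg vitamin C (running total 422.0 mg).
Take 3 servings of kale: uses 87 mg sodium, +246.0 mg vitamin C (running total 668.0 mg).
Take 2.612 servings of carrots: uses 128 mg sodium, +26.1 mg vitamin C (running total 694.1 mg).
Filling greedily by vitamin C-per-mg sodium is optimal for one linear limit, giving 694.1 mg.

694.1 mg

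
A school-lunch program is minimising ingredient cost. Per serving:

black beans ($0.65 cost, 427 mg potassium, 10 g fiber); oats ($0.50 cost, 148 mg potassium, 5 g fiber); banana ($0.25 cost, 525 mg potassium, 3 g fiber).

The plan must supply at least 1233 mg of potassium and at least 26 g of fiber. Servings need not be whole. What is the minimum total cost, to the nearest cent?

$1.71

The cheapest plan sits at a corner of the feasible region — with two constraints it uses at most two foods.
black beans only: max(1233/427, 26/10) = 2.888 servings → $1.88.
oats only: max(1233/148, 26/5) = 8.331 servings → $4.17.
banana only: max(1233/525, 26/3) = 8.667 servings → $2.17.
black beans + oats with both targets exact would need a negative amount; discard.
black beans + banana with both tight: 2.507 servings and 0.3094 servings → $1.71.
oats + banana with both tight: 4.563 servings and 1.062 servings → $2.55.
The minimum over all feasible corners is $1.71.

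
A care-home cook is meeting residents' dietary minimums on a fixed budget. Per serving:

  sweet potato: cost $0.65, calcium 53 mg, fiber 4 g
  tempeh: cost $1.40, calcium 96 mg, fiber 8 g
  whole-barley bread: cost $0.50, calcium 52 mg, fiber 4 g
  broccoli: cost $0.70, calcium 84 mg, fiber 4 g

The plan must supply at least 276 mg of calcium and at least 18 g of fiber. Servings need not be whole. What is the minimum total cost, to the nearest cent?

$2.51

Two binding constraints pin down two serving amounts, so the optimal mix uses at most two foods. The candidates are each food alone (scaled to the tighter of calcium/fiber) and each pair with both constraints tight.
sweet potato only: max(276/53, 18/4) = 5.208 servings → $3.38.
tempeh only: max(276/96, 18/8) = 2.875 servings → $4.03.
whole-barley bread only: max(276/52, 18/4) = 5.308 servings → $2.65.
broccoli only: max(276/84, 18/4) = 4.5 servings → $3.15.
sweet potato + tempeh: intersection lies outside the first quadrant.
sweet potato + whole-barley bread: the both-tight solution has a negative serving — not a feasible corner.
sweet potato + broccoli with both tight: 3.29 servings and 1.21 servings → $2.99.
tempeh + whole-barley bread: the both-tight solution has a negative serving — not a feasible corner.
tempeh + broccoli with both tight: 1.417 servings and 1.667 servings → $3.15.
whole-barley bread + broccoli with both tight: 3.188 servings and 1.312 servings → $2.51.
Cheapest feasible corner: $2.51.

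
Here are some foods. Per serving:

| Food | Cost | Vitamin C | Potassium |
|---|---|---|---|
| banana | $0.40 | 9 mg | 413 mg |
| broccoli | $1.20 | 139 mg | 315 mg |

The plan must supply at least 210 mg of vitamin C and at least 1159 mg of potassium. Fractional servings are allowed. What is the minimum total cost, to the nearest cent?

$2.37

Two binding constraints pin down two serving amounts, so the optimal mix uses at most two foods. The candidates are each food alone (scaled to the tighter of vitamin C/potassium) and each pair with both constraints tight.
banana only: max(210/9, 1159/413) = 23.33 servings → $9.33.
broccoli only: max(210/139, 1159/315) = 3.679 servings → $4.42.
banana + broccoli with both tight: 1.74 servings and 1.398 servings → $2.37.
The minimum over all feasible corners is $2.37.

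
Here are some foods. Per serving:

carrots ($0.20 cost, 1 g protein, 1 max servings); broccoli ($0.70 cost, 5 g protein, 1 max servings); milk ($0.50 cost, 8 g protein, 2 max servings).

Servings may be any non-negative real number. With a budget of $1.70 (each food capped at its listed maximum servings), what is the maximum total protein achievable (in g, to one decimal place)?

21.0 g

Protein per dollar: milk 16, broccoli 7.143, carrots 5.
Take 2 servings of milk: spends $1.00, +16.0 g protein (running total 16.0 g).
Take 1 serving of broccoli: spends $0.70, +5.0 g protein (running total 21.0 g).
Greedy by best ratio exhausts the cost allowance optimally: 21.0 g.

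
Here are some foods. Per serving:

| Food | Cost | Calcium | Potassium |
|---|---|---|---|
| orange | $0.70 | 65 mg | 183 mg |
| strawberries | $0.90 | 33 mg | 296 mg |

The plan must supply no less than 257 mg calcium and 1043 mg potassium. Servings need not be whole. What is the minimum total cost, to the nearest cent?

Check every corner: each single food scaled to meet both minima, and each pair solved so both constraints bind.
orange only: max(257/65, 1043/183) = 5.699 servings → $3.99.
strawberries only: max(257/33, 1043/296) = 7.788 servings → $7.01.
orange + strawberries with both tight: 3.155 servings and 1.573 servings → $3.62.
Cheapest feasible corner: $3.62.

$3.62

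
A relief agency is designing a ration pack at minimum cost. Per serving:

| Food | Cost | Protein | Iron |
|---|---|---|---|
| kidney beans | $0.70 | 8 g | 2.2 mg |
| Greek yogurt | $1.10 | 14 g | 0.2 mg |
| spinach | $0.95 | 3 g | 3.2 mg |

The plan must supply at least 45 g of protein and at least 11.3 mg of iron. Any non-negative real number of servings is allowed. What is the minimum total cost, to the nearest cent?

$3.90

Two binding constraints pin down two serving amounts, so the optimal mix uses at most two foods. The candidates are each food alone (scaled to the tighter of protein/iron) and each pair with both constraints tight.
kidney beans only: max(45/8, 11.3/2.2) = 5.625 servings → $3.94.
Greek yogurt only: max(45/14, 11.3/0.2) = 56.5 servings → $62.15.
spinach only: max(45/3, 11.3/3.2) = 15 servings → $14.25.
kidney beans + Greek yogurt with both tight: 5.11 servings and 0.2945 servings → $3.90.
kidney beans + spinach: the both-tight solution has a negative serving — not a feasible corner.
Greek yogurt + spinach with both tight: 2.491 servings and 3.376 servings → $5.95.
The minimum over all feasible corners is $3.90.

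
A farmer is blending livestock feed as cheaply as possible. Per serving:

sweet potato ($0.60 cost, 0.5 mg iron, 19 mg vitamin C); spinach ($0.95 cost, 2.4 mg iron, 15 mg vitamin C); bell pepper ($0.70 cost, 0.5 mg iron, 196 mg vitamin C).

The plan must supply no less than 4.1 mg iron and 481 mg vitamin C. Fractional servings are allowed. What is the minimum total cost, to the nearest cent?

This is a tiny linear program; its minimum lies at a vertex of the feasible set. List the vertices and price them.
sweet potato only: max(4.1/0.5, 481/19) = 25.32 servings → $15.19.
spinach only: max(4.1/2.4, 481/15) = 32.07 servings → $30.46.
bell pepper only: max(4.1/0.5, 481/196) = 8.2 servings → $5.74.
sweet potato + spinach: the both-tight solution has a negative serving — not a feasible corner.
sweet potato + bell pepper with both tight: 6.363 servings and 1.837 servings → $5.10.
spinach + bell pepper with both tight: 1.216 servings and 2.361 servings → $2.81.
The minimum over all feasible corners is $2.81.

$2.81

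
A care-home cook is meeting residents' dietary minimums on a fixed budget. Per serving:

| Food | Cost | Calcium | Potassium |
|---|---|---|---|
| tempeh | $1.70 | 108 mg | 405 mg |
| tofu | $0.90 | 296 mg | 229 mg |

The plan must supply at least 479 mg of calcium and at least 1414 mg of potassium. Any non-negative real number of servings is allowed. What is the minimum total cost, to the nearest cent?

$5.56

With two linear requirements the optimum uses one or two foods; enumerate the corners.
tempeh only: max(479/108, 1414/405) = 4.435 servings → $7.54.
tofu only: max(479/296, 1414/229) = 6.175 servings → $5.56.
tempeh + tofu with both tight: 3.246 servings and 0.4339 servings → $5.91.
So the least-cost plan costs $5.56.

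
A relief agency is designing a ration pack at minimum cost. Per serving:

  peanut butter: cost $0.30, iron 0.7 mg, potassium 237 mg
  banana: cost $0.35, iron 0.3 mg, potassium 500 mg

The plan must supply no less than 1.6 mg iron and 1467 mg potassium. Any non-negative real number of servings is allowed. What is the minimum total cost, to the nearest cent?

$1.20

An LP optimum is at a vertex; with two nutrient constraints at most two foods are used. Check each candidate.
peanut butter only: max(1.6/0.7, 1467/237) = 6.19 servings → $1.86.
banana only: max(1.6/0.3, 1467/500) = 5.333 servings → $1.87.
peanut butter + banana with both tight: 1.29 servings and 2.322 servings → $1.20.
The minimum over all feasible corners is $1.20.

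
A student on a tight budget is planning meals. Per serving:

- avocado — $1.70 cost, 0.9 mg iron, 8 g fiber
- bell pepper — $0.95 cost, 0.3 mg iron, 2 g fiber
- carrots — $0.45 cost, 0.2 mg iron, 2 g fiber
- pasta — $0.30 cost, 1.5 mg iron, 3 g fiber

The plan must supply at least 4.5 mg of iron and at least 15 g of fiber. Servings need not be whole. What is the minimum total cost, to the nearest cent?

Two binding constraints pin down two serving amounts, so the optimal mix uses at most two foods. The candidates are each food alone (scaled to the tighter of iron/fiber) and each pair with both constraints tight.
avocado only: max(4.5/0.9, 15/8) = 5 servings → $8.50.
bell pepper only: max(4.5/0.3, 15/2) = 15 servings → $14.25.
carrots only: max(4.5/0.2, 15/2) = 22.5 servings → $10.12.
pasta only: max(4.5/1.5, 15/3) = 5 servings → $1.50.
avocado + bell pepper with both targets exact would need a negative amount; discard.
avocado + carrots with both targets exact would need a negative amount; discard.
avocado + pasta with both tight: 0.9677 servings and 2.419 servings → $2.37.
bell pepper + carrots: the both-tight solution has a negative serving — not a feasible corner.
bell pepper + pasta with both tight: 4.286 servings and 2.143 servings → $4.71.
carrots + pasta with both tight: 3.75 servings and 2.5 servings → $2.44.
The minimum over all feasible corners is $1.50.

$1.50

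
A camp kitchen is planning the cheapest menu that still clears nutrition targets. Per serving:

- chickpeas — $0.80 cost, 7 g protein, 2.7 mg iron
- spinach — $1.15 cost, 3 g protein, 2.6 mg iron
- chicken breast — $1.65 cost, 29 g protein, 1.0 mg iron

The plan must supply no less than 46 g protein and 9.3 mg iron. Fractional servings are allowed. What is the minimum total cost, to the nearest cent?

$3.88

chickpeas only: max(46/7, 9.3/2.7) = 6.571 servings → $5.26.
spinach only: max(46/3, 9.3/2.6) = 15.33 servings → $17.63.
chicken breast only: max(46/29, 9.3/1.0) = 9.3 servings → $15.35.
chickpeas + spinach: the both-tight solution has a negative serving — not a feasible corner.
chickpeas + chicken breast with both tight: 3.137 servings and 0.8289 servings → $3.88.
spinach + chicken breast with both tight: 3.09 servings and 1.267 servings → $5.64.
Cheapest feasible corner: $3.88.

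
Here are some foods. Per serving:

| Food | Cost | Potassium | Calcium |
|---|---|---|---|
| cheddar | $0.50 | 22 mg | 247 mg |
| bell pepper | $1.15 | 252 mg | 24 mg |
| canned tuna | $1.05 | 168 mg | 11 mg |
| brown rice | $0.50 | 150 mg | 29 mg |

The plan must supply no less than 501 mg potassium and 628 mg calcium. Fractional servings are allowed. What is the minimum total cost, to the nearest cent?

$2.60

The cheapest plan sits at a corner of the feasible region — with two constraints it uses at most two foods.
cheddar only: max(501/22, 628/247) = 22.77 servings → $11.39.
bell pepper only: max(501/252, 628/24) = 26.17 servings → $30.09.
canned tuna only: max(501/168, 628/11) = 57.09 servings → $59.95.
brown rice only: max(501/150, 628/29) = 21.66 servings → $10.83.
cheddar + bell pepper with both tight: 2.369 servings and 1.781 servings → $3.23.
cheddar + canned tuna with both tight: 2.424 servings and 2.665 servings → $4.01.
cheddar + brown rice with both tight: 2.188 servings and 3.019 servings → $2.60.
bell pepper + canned tuna with both targets exact would need a negative amount; discard.
bell pepper + brown rice: intersection lies outside the first quadrant.
canned tuna + brown rice with both targets exact would need a negative amount; discard.
So the least-cost plan costs $2.60.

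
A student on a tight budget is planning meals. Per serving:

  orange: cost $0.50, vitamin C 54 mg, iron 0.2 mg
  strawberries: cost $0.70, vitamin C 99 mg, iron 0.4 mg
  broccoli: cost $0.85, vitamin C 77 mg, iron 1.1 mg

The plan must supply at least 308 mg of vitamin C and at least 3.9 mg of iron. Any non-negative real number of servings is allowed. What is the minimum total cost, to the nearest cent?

At the optimum either one food covers both requirements or two foods hit both targets exactly; no other combination can be cheaper.
orange only: max(308/54, 3.9/0.2) = 19.5 servings → $9.75.
strawberries only: max(308/99, 3.9/0.4) = 9.75 servings → $6.83.
broccoli only: max(308/77, 3.9/1.1) = 4 servings → $3.40.
orange + strawberries with both targets exact would need a negative amount; discard.
orange + broccoli with both tight: 0.875 servings and 3.386 servings → $3.32.
strawberries + broccoli with both tight: 0.493 servings and 3.366 servings → $3.21.
So the least-cost plan costs $3.21.

$3.21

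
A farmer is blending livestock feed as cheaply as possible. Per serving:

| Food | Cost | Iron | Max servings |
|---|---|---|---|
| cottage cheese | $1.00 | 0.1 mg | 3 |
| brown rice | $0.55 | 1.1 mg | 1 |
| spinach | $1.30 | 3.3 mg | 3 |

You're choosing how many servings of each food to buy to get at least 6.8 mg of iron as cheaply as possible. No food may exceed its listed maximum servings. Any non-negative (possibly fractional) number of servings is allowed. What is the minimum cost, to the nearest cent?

Cost per mg of iron: spinach $0.3939, brown rice $0.5000, cottage cheese $10.0000.
Take 2.061 servings of spinach: +6.8 mg iron for $2.68 (total $2.68, still need 0.0 mg).
Greedy by cheapest-per-mg is optimal for a single linear constraint, so the minimum cost is $2.68.

$2.68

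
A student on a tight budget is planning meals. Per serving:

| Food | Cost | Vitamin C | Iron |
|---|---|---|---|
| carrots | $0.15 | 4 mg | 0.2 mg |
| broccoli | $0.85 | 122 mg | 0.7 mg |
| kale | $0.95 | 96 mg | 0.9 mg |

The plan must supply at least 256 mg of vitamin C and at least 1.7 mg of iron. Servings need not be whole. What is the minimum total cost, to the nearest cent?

Two binding constraints pin down two serving amounts, so the optimal mix uses at most two foods. The candidates are each food alone (scaled to the tighter of vitamin C/iron) and each pair with both constraints tight.
carrots only: max(256/4, 1.7/0.2) = 64 servings → $9.60.
broccoli only: max(256/122, 1.7/0.7) = 2.429 servings → $2.06.
kale only: max(256/96, 1.7/0.9) = 2.667 servings → $2.53.
carrots + broccoli with both tight: 1.306 servings and 2.056 servings → $1.94.
carrots + kale: the both-tight solution has a negative serving — not a feasible corner.
broccoli + kale with both tight: 1.577 servings and 0.662 servings → $1.97.
So the least-cost plan costs $1.94.

$1.94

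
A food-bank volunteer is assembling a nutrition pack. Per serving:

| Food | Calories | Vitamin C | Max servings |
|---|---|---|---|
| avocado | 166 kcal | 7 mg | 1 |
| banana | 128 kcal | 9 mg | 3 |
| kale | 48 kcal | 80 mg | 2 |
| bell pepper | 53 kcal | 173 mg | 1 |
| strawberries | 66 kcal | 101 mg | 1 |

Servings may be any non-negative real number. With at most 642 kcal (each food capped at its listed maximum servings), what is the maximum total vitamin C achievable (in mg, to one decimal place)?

462.8 mg

Vitamin C per kcal: bell pepper 3.264, kale 1.667, strawberries 1.53, banana 0.07031, avocado 0.04217.
Take 1 serving of bell pepper: uses 53 kcal, +173.0 mg vitamin C (running total 173.0 mg).
Take 2 servings of kale: uses 96 kcal, +160.0 mg vitamin C (running total 333.0 mg).
Take 1 serving of strawberries: uses 66 kcal, +101.0 mg vitamin C (running total 434.0 mg).
Take 3 servings of banana: uses 384 kcal, +27.0 mg vitamin C (running total 461.0 mg).
Take 0.259 servings of avocado: uses 43 kcal, +1.8 mg vitamin C (running total 462.8 mg).
Greedy by best ratio exhausts the calories allowance optimally: 462.8 mg.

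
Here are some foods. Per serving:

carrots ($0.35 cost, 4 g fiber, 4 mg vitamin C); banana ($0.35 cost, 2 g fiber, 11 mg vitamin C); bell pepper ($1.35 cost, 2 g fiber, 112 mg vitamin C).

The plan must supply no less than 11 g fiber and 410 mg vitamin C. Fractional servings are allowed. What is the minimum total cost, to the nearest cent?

With two linear requirements the optimum uses one or two foods; enumerate the corners.
carrots only: max(11/4, 410/4) = 102.5 servings → $35.88.
banana only: max(11/2, 410/11) = 37.27 servings → $13.05.
bell pepper only: max(11/2, 410/112) = 5.5 servings → $7.42.
carrots + banana: intersection lies outside the first quadrant.
carrots + bell pepper with both tight: 0.9364 servings and 3.627 servings → $5.22.
banana + bell pepper with both tight: 2.04 servings and 3.46 servings → $5.39.
The minimum over all feasible corners is $5.22.

$5.22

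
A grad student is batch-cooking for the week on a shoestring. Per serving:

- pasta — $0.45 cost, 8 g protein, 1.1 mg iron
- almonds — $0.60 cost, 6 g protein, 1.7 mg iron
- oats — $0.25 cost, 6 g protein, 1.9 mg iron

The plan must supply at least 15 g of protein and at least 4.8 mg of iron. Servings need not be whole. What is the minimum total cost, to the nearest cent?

$0.63

For a min-cost LP with two ≥-constraints, a basic feasible solution has at most two positive variables.
pasta only: max(15/8, 4.8/1.1) = 4.364 servings → $1.96.
almonds only: max(15/6, 4.8/1.7) = 2.824 servings → $1.69.
oats only: max(15/6, 4.8/1.9) = 2.526 servings → $0.63.
pasta + almonds with both targets exact would need a negative amount; discard.
pasta + oats: intersection lies outside the first quadrant.
almonds + oats: the both-tight solution has a negative serving — not a feasible corner.
The minimum over all feasible corners is $0.63.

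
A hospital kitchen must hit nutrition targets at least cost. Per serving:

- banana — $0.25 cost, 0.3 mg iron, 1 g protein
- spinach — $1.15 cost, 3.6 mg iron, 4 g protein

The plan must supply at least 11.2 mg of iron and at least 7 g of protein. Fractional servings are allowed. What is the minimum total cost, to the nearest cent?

$3.58

Minimising a linear cost over {iron ≥ 11.2, protein ≥ 7, servings ≥ 0} — the optimum is at a vertex, using one or two foods.
banana only: max(11.2/0.3, 7/1) = 37.33 servings → $9.33.
spinach only: max(11.2/3.6, 7/4) = 3.111 servings → $3.58.
banana + spinach with both targets exact would need a negative amount; discard.
Cheapest feasible corner: $3.58.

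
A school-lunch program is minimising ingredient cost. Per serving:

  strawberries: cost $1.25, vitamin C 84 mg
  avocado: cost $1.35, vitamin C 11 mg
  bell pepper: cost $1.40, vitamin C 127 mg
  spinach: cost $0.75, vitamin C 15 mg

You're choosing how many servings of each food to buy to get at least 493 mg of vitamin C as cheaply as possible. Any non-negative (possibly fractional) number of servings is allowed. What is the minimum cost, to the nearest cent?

Cost per mg of vitamin C: bell pepper $0.0110, strawberries $0.0149, spinach $0.0500, avocado $0.1227.
With no serving limits, use only bell pepper: 493 mg / 127 mg = 3.882 servings × $1.40 = $5.43.

$5.43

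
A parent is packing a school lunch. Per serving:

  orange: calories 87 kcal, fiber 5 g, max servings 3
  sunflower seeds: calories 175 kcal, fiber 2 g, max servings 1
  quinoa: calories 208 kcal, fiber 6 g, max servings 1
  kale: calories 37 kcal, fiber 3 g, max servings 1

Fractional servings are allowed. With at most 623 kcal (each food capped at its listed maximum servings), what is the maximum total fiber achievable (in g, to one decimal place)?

Fiber per kcal: kale 0.08108, orange 0.05747, quinoa 0.02885, sunflower seeds 0.01143.
Take 1 serving of kale: uses 37 kcal, +3.0 g fiber (running total 3.0 g).
Take 3 servings of orange: uses 261 kcal, +15.0 g fiber (running total 18.0 g).
Take 1 serving of quinoa: uses 208 kcal, +6.0 g fiber (running total 24.0 g).
Take 0.6686 servings of sunflower seeds: uses 117 kcal, +1.3 g fiber (running total 25.3 g).
Filling greedily by fiber-per-kcal is optimal for one linear limit, giving 25.3 g.

25.3 g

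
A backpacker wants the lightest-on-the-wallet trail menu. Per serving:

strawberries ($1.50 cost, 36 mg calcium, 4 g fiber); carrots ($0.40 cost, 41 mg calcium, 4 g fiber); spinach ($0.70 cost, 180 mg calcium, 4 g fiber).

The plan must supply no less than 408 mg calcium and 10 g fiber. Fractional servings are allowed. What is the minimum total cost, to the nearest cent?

strawberries only: max(408/36, 10/4) = 11.33 servings → $17.00.
carrots only: max(408/41, 10/4) = 9.951 servings → $3.98.
spinach only: max(408/180, 10/4) = 2.5 servings → $1.75.
strawberries + carrots with both targets exact would need a negative amount; discard.
strawberries + spinach with both tight: 0.2917 servings and 2.208 servings → $1.98.
carrots + spinach with both tight: 0.3022 servings and 2.198 servings → $1.66.
The minimum over all feasible corners is $1.66.

$1.66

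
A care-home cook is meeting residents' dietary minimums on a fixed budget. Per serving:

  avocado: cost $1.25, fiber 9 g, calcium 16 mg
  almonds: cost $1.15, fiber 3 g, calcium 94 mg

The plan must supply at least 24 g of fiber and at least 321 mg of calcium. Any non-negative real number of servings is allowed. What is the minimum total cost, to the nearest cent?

avocado only: max(24/9, 321/16) = 20.06 servings → $25.08.
almonds only: max(24/3, 321/94) = 8 servings → $9.20.
avocado + almonds with both tight: 1.62 servings and 3.139 servings → $5.64.
Cheapest feasible corner: $5.64.

$5.64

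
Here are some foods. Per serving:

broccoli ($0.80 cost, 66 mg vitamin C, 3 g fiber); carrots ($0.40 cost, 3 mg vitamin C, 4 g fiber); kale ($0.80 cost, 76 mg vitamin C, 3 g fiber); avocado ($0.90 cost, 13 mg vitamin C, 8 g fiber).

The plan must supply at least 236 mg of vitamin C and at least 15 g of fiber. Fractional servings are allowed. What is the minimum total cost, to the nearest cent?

$3.02

Two binding constraints pin down two serving amounts, so the optimal mix uses at most two foods. The candidates are each food alone (scaled to the tighter of vitamin C/fiber) and each pair with both constraints tight.
broccoli only: max(236/66, 15/3) = 5 servings → $4.00.
carrots only: max(236/3, 15/4) = 78.67 servings → $31.47.
kale only: max(236/76, 15/3) = 5 servings → $4.00.
avocado only: max(236/13, 15/8) = 18.15 servings → $16.34.
broccoli + carrots with both tight: 3.525 servings and 1.106 servings → $3.26.
broccoli + kale with both targets exact would need a negative amount; discard.
broccoli + avocado with both tight: 3.462 servings and 0.5767 servings → $3.29.
carrots + kale with both tight: 1.464 servings and 3.047 servings → $3.02.
carrots + avocado: intersection lies outside the first quadrant.
kale + avocado with both tight: 2.975 servings and 0.7592 servings → $3.06.
So the least-cost plan costs $3.02.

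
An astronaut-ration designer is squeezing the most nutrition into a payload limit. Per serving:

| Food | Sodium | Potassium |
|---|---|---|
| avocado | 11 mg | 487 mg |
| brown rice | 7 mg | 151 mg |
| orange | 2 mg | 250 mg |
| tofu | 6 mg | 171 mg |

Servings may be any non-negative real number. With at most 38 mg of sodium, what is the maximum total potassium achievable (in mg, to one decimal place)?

Potassium per mg sodium: orange 125, avocado 44.27, tofu 28.5, brown rice 21.57.
With no serving limits, spend the whole sodium allowance on orange: 38 mg / 2 mg × 250 mg = 4750.0 mg.

4750.0 mg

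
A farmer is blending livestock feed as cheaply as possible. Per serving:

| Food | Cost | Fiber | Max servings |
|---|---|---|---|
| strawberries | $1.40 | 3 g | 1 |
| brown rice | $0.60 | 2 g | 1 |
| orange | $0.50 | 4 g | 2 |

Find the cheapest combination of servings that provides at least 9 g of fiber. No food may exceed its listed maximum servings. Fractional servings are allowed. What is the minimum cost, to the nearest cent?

$1.30

Cost per g of fiber: orange $0.1250, brown rice $0.3000, strawberries $0.4667.
Take 2 servings of orange: +8.0 g fiber for $1.00 (total $1.00, still need 1.0 g).
Take 0.5 servings of brown rice: +1.0 g fiber for $0.30 (total $1.30, still need 0.0 g).
Greedy by cheapest-per-g is optimal for a single linear constraint, so the minimum cost is $1.30.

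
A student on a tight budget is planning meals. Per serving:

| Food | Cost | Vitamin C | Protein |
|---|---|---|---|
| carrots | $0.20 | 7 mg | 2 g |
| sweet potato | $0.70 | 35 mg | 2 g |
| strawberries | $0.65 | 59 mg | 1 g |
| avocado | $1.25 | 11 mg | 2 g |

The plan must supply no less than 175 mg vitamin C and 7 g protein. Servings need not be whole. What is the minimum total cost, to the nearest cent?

$2.19

With two linear requirements the optimum uses one or two foods; enumerate the corners.
carrots only: max(175/7, 7/2) = 25 servings → $5.00.
sweet potato only: max(175/35, 7/2) = 5 servings → $3.50.
strawberries only: max(175/59, 7/1) = 7 servings → $4.55.
avocado only: max(175/11, 7/2) = 15.91 servings → $19.89.
carrots + sweet potato with both targets exact would need a negative amount; discard.
carrots + strawberries with both tight: 2.144 servings and 2.712 servings → $2.19.
carrots + avocado with both targets exact would need a negative amount; discard.
sweet potato + strawberries with both tight: 2.867 servings and 1.265 servings → $2.83.
sweet potato + avocado with both targets exact would need a negative amount; discard.
strawberries + avocado with both tight: 2.551 servings and 2.224 servings → $4.44.
So the least-cost plan costs $2.19.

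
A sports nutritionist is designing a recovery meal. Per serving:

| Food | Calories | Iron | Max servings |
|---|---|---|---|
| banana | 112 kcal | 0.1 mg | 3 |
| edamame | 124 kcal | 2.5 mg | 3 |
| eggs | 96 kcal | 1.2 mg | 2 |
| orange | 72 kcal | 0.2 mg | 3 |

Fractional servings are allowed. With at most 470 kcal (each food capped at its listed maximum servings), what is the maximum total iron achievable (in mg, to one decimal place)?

Iron per kcal: edamame 0.02016, eggs 0.0125, orange 0.002778, banana 0.0008929.
Take 3 servings of edamame: uses 372 kcal, +7.5 mg iron (running total 7.5 mg).
Take 1.021 servings of eggs: uses 98 kcal, +1.2 mg iron (running total 8.7 mg).
Greedy by best ratio exhausts the calories allowance optimally: 8.7 mg.

8.7 mg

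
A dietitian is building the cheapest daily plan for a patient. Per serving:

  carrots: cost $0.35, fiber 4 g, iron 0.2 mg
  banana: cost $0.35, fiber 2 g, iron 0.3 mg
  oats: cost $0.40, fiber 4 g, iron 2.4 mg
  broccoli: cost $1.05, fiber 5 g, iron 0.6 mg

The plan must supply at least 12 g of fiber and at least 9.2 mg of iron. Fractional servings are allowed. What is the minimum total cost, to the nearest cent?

$1.53

With two linear requirements the optimum uses one or two foods; enumerate the corners.
carrots only: max(12/4, 9.2/0.2) = 46 servings → $16.10.
banana only: max(12/2, 9.2/0.3) = 30.67 servings → $10.73.
oats only: max(12/4, 9.2/2.4) = 3.833 servings → $1.53.
broccoli only: max(12/5, 9.2/0.6) = 15.33 servings → $16.10.
carrots + banana: intersection lies outside the first quadrant.
carrots + oats: intersection lies outside the first quadrant.
carrots + broccoli: intersection lies outside the first quadrant.
banana + oats with both targets exact would need a negative amount; discard.
banana + broccoli: the both-tight solution has a negative serving — not a feasible corner.
oats + broccoli: intersection lies outside the first quadrant.
Cheapest feasible corner: $1.53.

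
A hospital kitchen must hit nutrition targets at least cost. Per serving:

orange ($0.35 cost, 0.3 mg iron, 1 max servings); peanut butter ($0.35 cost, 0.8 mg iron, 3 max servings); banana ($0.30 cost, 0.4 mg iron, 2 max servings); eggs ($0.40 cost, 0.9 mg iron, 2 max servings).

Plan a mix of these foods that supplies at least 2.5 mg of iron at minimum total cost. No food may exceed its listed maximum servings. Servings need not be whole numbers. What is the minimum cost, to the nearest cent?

Cost per mg of iron: peanut butter $0.4375, eggs $0.4444, banana $0.7500, orange $1.1667.
Take 3 servings of peanut butter: +2.4 mg iron for $1.05 (total $1.05, still need 0.1 mg).
Take 0.1111 servings of eggs: +0.1 mg iron for $0.04 (total $1.09, still need 0.0 mg).
Filling from the cheapest source first is optimal under one linear minimum: $1.09.

$1.09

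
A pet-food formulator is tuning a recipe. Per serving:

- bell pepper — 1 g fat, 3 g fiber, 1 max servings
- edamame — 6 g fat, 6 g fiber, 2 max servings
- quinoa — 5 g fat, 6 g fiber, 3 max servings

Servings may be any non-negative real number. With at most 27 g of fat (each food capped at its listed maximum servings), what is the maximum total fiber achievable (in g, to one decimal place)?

Fiber per g fat: bell pepper 3, quinoa 1.2, edamame 1.
Take 1 serving of bell pepper: uses 1 g fat, +3.0 g fiber (running total 3.0 g).
Take 3 servings of quinoa: uses 15 g fat, +18.0 g fiber (running total 21.0 g).
Take 1.833 servings of edamame: uses 11 g fat, +11.0 g fiber (running total 32.0 g).
Greedy by best ratio exhausts the fat allowance optimally: 32.0 g.

32.0 g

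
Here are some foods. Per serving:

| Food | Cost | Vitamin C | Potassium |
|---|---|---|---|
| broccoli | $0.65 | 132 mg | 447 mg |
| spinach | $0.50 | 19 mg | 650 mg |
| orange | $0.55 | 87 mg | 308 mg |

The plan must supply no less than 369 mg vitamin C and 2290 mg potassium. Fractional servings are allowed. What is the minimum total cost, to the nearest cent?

$2.54

broccoli only: max(369/132, 2290/447) = 5.123 servings → $3.33.
spinach only: max(369/19, 2290/650) = 19.42 servings → $9.71.
orange only: max(369/87, 2290/308) = 7.435 servings → $4.09.
broccoli + spinach with both tight: 2.54 servings and 1.777 servings → $2.54.
broccoli + orange: the both-tight solution has a negative serving — not a feasible corner.
spinach + orange with both tight: 1.688 servings and 3.873 servings → $2.97.
The minimum over all feasible corners is $2.54.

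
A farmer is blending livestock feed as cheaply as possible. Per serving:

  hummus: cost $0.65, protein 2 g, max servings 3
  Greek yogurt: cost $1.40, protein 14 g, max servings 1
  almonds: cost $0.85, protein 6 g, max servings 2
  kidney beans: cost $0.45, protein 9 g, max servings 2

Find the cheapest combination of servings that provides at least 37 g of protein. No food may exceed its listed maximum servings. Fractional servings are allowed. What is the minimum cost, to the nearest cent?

Cost per g of protein: kidney beans $0.0500, Greek yogurt $0.1000, almonds $0.1417, hummus $0.3250.
Take 2 servings of kidney beans: +18.0 g protein for $0.90 (total $0.90, still need 19.0 g).
Take 1 serving of Greek yogurt: +14.0 g protein for $1.40 (total $2.30, still need 5.0 g).
Take 0.8333 servings of almonds: +5.0 g protein for $0.71 (total $3.01, still need 0.0 g).
Filling from the cheapest source first is optimal under one linear minimum: $3.01.

$3.01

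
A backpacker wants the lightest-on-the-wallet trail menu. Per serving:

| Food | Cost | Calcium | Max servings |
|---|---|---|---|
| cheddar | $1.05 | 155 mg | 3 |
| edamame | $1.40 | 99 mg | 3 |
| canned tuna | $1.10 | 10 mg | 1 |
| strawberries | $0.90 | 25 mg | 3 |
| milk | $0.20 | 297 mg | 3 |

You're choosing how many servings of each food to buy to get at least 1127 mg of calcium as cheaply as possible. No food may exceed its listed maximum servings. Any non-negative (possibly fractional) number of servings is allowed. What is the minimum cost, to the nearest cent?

Cost per mg of calcium: milk $0.0007, cheddar $0.0068, edamame $0.0141, strawberries $0.0360, canned tuna $0.1100.
Take 3 servings of milk: +891.0 mg calcium for $0.60 (total $0.60, still need 236.0 mg).
Take 1.523 servings of cheddar: +236.0 mg calcium for $1.60 (total $2.20, still need 0.0 mg).
Filling from the cheapest source first is optimal under one linear minimum: $2.20.

$2.20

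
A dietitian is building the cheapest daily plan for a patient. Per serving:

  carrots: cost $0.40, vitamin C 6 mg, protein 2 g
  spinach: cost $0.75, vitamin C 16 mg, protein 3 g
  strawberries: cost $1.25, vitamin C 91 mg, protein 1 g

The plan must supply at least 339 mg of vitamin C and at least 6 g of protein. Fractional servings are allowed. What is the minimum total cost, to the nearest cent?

$5.03

Two binding constraints pin down two serving amounts, so the optimal mix uses at most two foods. The candidates are each food alone (scaled to the tighter of vitamin C/protein) and each pair with both constraints tight.
carrots only: max(339/6, 6/2) = 56.5 servings → $22.60.
spinach only: max(339/16, 6/3) = 21.19 servings → $15.89.
strawberries only: max(339/91, 6/1) = 6 servings → $7.50.
carrots + spinach: the both-tight solution has a negative serving — not a feasible corner.
carrots + strawberries with both tight: 1.176 servings and 3.648 servings → $5.03.
spinach + strawberries with both tight: 0.8054 servings and 3.584 servings → $5.08.
So the least-cost plan costs $5.03.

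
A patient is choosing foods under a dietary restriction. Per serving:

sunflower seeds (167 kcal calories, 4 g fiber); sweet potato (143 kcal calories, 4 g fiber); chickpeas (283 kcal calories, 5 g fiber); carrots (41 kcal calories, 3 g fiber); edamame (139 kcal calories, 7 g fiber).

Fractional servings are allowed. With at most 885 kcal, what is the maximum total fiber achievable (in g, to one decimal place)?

64.8 g

Fiber per kcal: carrots 0.07317, edamame 0.05036, sweet potato 0.02797, sunflower seeds 0.02395, chickpeas 0.01767.
With no serving limits, spend the whole calories allowance on carrots: 885 kcal / 41 kcal × 3 g = 64.8 g.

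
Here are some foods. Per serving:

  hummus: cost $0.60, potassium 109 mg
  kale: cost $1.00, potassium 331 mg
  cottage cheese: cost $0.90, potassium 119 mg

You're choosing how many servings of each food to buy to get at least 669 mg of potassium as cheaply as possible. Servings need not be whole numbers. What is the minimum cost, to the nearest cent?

$2.02

Cost per mg of potassium: kale $0.0030, hummus $0.0055, cottage cheese $0.0076.
With no serving limits, use only kale: 669 mg / 331 mg = 2.021 servings × $1.00 = $2.02.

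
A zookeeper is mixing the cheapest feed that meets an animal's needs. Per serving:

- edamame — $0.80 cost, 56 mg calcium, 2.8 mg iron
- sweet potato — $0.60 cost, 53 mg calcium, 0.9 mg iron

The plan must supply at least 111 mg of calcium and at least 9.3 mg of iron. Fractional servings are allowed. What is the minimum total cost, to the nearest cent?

$2.66

With two linear requirements the optimum uses one or two foods; enumerate the corners.
edamame only: max(111/56, 9.3/2.8) = 3.321 servings → $2.66.
sweet potato only: max(111/53, 9.3/0.9) = 10.33 servings → $6.20.
edamame + sweet potato: the both-tight solution has a negative serving — not a feasible corner.
The minimum over all feasible corners is $2.66.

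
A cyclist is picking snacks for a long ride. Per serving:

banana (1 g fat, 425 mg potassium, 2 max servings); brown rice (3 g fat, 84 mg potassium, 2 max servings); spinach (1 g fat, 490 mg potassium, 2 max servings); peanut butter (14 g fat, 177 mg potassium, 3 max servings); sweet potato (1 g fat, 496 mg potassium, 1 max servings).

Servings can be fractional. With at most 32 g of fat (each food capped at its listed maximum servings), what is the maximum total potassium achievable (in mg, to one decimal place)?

Potassium per g fat: sweet potato 496, spinach 490, banana 425, brown rice 28, peanut butter 12.64.
Take 1 serving of sweet potato: uses 1 g fat, +496.0 mg potassium (running total 496.0 mg).
Take 2 servings of spinach: uses 2 g fat, +980.0 mg potassium (running total 1476.0 mg).
Take 2 servings of banana: uses 2 g fat, +850.0 mg potassium (running total 2326.0 mg).
Take 2 servings of brown rice: uses 6 g fat, +168.0 mg potassium (running total 2494.0 mg).
Take 1.5 servings of peanut butter: uses 21 g fat, +265.5 mg potassium (running total 2759.5 mg).
Greedy by best ratio exhausts the fat allowance optimally: 2759.5 mg.

2759.5 mg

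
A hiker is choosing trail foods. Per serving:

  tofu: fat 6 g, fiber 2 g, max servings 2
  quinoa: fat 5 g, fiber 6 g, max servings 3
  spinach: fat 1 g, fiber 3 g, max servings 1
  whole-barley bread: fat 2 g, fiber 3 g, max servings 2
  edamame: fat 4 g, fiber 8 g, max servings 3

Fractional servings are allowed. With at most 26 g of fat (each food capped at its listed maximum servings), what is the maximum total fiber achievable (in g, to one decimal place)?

Fiber per g fat: spinach 3, edamame 2, whole-barley bread 1.5, quinoa 1.2, tofu 0.3333.
Take 1 serving of spinach: uses 1 g fat, +3.0 g fiber (running total 3.0 g).
Take 3 servings of edamame: uses 12 g fat, +24.0 g fiber (running total 27.0 g).
Take 2 servings of whole-barley bread: uses 4 g fat, +6.0 g fiber (running total 33.0 g).
Take 1.8 servings of quinoa: uses 9 g fat, +10.8 g fiber (running total 43.8 g).
Greedy by best ratio exhausts the fat allowance optimally: 43.8 g.

43.8 g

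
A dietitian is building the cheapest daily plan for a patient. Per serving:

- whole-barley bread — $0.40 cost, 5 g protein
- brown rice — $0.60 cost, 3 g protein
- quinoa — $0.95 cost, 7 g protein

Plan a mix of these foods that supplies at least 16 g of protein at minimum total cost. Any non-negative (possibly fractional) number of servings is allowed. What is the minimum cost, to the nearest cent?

Cost per g of protein: whole-barley bread $0.0800, quinoa $0.1357, brown rice $0.2000.
With no serving limits, use only whole-barley bread: 16 g / 5 g = 3.2 servings × $0.40 = $1.28.

$1.28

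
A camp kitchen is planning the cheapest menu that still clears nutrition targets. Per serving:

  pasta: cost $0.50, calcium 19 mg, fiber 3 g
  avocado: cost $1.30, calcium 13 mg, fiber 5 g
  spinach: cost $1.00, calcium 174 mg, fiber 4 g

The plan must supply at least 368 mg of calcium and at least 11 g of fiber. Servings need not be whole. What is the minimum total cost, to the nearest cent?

pasta only: max(368/19, 11/3) = 19.37 servings → $9.68.
avocado only: max(368/13, 11/5) = 28.31 servings → $36.80.
spinach only: max(368/174, 11/4) = 2.75 servings → $2.75.
pasta + avocado with both targets exact would need a negative amount; discard.
pasta + spinach with both tight: 0.991 servings and 2.007 servings → $2.50.
avocado + spinach with both tight: 0.5403 servings and 2.075 servings → $2.78.
So the least-cost plan costs $2.50.

$2.50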